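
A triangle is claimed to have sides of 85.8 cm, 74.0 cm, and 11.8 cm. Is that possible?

No

The two shorter sides sum to 85.8, exactly equal to the longest side 85.8.
That gives only a degenerate (flat) triangle — the inequality must be strict.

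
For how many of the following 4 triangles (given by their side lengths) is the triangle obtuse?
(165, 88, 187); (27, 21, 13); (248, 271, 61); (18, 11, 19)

(165,88,187): 88²+165² = 34969 = 187² → right
(27,21,13): 13²+21² = 610 < 729 = 27² → obtuse
(248,271,61): 61²+248² = 65225 < 73441 = 271² → obtuse
(18,11,19): 11²+18² = 445 > 361 = 19² → acute
2 of the 4 are obtuse.

2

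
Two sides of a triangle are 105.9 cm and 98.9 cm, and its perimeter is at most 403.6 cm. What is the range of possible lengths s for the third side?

7.0 < s ≤ 198.8

Triangle inequality alone gives 7.0 < s < 204.8.
The perimeter condition gives s ≤ 403.6 − 105.9 − 98.9 = 198.8.
Intersecting the two: 7.0 < s ≤ 198.8.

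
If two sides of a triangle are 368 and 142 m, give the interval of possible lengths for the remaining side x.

By the triangle inequality, x must be less than 368 + 142 = 510 and greater than |368 − 142| = 226.

226 < x < 510 (m)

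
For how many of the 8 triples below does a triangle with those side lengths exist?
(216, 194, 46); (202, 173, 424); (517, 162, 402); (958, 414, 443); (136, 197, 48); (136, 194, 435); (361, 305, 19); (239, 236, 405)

3

(46,194,216): 46+194 > 216 → valid
(173,202,424): 173+202 ≤ 424 → not valid
(162,402,517): 162+402 > 517 → valid
(414,443,958): 414+443 ≤ 958 → not valid
(48,136,197): 48+136 ≤ 197 → not valid
(136,194,435): 136+194 ≤ 435 → not valid
(19,305,361): 19+305 ≤ 361 → not valid
(236,239,405): 236+239 > 405 → valid
3 of the 8 triples form a triangle.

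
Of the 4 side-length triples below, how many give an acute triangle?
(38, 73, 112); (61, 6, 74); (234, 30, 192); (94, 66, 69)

1

(38,73,112): 38+73 ≤ 112, not a triangle
(61,6,74): 6+61 ≤ 74, not a triangle
(234,30,192): 30+192 ≤ 234, not a triangle
(94,66,69): 66²+69² = 9117 > 8836 = 94² → acute
1 of the 4 is acute.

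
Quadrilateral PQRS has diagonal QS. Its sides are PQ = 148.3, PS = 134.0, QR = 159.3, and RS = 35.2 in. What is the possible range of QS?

From triangle PQS: |148.3 − 134.0| < QS < 148.3 + 134.0, i.e. 14.3 < QS < 282.3.
From triangle RQS: 124.1 < QS < 194.5.
Both must hold, so QS lies in the intersection.

124.1 < QS < 194.5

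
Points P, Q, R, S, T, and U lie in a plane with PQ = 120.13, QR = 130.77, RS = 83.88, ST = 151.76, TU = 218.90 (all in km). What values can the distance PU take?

The maximum is all hops collinear in one direction: 120.13 + 130.77 + 83.88 + 151.76 + 218.90 = 705.44.
The longest hop is 218.90; the others sum to 486.54. Since 218.90 ≤ 486.54, the path can fold back on itself completely, so the minimum distance is 0.

0 ≤ PU ≤ 705.44 km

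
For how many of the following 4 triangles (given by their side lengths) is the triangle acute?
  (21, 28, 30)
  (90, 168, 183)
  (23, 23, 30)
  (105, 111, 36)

(21,28,30): 21²+28² = 1225 > 900 = 30² → acute
(90,168,183): 90²+168² = 36324 > 33489 = 183² → acute
(23,23,30): 23²+23² = 1058 > 900 = 30² → acute
(105,111,36): 36²+105² = 12321 = 111² → right
3 of the 4 are acute.

3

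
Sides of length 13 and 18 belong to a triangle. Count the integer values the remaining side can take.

The third side lies in the open interval (5, 31).
Integers from 6 to 30 inclusive: 30 − 6 + 1 = 25.

25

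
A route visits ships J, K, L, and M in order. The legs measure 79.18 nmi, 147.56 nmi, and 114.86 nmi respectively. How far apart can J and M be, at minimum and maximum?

The maximum is all hops collinear in one direction: 79.18 + 147.56 + 114.86 = 341.60.
The longest hop is 147.56; the others sum to 194.04. Since 147.56 ≤ 194.04, the path can fold back on itself completely, so the minimum distance is 0.

0 ≤ JM ≤ 341.60 nmi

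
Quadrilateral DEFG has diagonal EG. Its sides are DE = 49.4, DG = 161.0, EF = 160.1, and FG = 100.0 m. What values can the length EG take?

111.6 < EG < 210.4

From triangle DEG: |49.4 − 161.0| < EG < 49.4 + 161.0, i.e. 111.6 < EG < 210.4.
From triangle FEG: 60.1 < EG < 260.1.
Both must hold, so EG lies in the intersection.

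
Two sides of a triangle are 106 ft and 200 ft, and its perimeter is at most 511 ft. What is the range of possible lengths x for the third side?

Triangle inequality alone gives 94 < x < 306.
The perimeter condition gives x ≤ 511 − 106 − 200 = 205.
Intersecting the two: 94 < x ≤ 205.

94 < x ≤ 205 ft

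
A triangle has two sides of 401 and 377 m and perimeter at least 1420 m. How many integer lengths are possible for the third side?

136

Triangle inequality: 24 < x < 778. Perimeter ≥ 1420 gives x ≥ 1420 − 401 − 377 = 642.
So 642 ≤ x < 778; integers 642 through 777: 136 values.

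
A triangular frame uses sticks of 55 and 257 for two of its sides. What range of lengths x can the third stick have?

By the triangle inequality, x must be less than 55 + 257 = 312 and greater than |55 − 257| = 202.

202 < x < 312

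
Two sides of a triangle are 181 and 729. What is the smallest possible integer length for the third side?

The third side must be strictly greater than |181 − 729| = 548.
The smallest integer above 548 is 549.

549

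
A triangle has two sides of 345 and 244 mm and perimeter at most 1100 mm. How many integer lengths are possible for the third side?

Triangle inequality: 101 < x < 589. Perimeter ≤ 1100 gives x ≤ 1100 − 345 − 244 = 511.
So 101 < x ≤ 511; integers 102 through 511: 410 values.

410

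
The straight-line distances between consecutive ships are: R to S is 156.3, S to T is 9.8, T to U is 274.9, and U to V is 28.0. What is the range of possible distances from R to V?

80.8 ≤ RV ≤ 469.0

The maximum is all hops collinear in one direction: 156.3 + 9.8 + 274.9 + 28.0 = 469.0.
The longest hop is 274.9; the others sum to 194.1. Folding the others back against it leaves at least 274.9 − 194.1 = 80.8.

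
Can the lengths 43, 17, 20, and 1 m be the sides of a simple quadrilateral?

No

For a quadrilateral, each side must be shorter than the sum of the others.
Here the longest side is 43, but the remaining 3 sides sum to only 38.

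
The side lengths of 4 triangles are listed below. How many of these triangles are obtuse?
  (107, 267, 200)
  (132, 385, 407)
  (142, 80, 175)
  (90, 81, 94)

(107,267,200): 107²+200² = 51449 < 71289 = 267² → obtuse
(132,385,407): 132²+385² = 165649 = 407² → right
(142,80,175): 80²+142² = 26564 < 30625 = 175² → obtuse
(90,81,94): 81²+90² = 14661 > 8836 = 94² → acute
2 of the 4 are obtuse.

2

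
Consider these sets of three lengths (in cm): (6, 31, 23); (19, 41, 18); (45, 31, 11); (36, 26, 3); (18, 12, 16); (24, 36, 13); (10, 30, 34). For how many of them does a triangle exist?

3

(6,23,31): 6+23 ≤ 31 → not valid
(18,19,41): 18+19 ≤ 41 → not valid
(11,31,45): 11+31 ≤ 45 → not valid
(3,26,36): 3+26 ≤ 36 → not valid
(12,16,18): 12+16 > 18 → valid
(13,24,36): 13+24 > 36 → valid
(10,30,34): 10+30 > 34 → valid
3 of the 7 triples form a triangle.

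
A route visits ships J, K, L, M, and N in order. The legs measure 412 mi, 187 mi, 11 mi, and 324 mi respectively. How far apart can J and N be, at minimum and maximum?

The maximum is all hops collinear in one direction: 412 + 187 + 11 + 324 = 934.
The longest hop is 412; the others sum to 522. Since 412 ≤ 522, the path can fold back on itself completely, so the minimum distance is 0.

0 ≤ JN ≤ 934 mi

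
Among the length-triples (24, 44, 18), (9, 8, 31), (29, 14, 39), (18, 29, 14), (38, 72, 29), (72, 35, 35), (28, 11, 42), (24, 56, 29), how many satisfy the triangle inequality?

2

(18,24,44): 18+24 ≤ 44 → not valid
(8,9,31): 8+9 ≤ 31 → not valid
(14,29,39): 14+29 > 39 → valid
(14,18,29): 14+18 > 29 → valid
(29,38,72): 29+38 ≤ 72 → not valid
(35,35,72): 35+35 ≤ 72 → not valid
(11,28,42): 11+28 ≤ 42 → not valid
(24,29,56): 24+29 ≤ 56 → not valid
2 of the 8 triples form a triangle.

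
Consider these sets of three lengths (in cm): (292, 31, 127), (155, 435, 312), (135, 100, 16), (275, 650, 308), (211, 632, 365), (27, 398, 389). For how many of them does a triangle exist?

2

(31,127,292): 31+127 ≤ 292 → not valid
(155,312,435): 155+312 > 435 → valid
(16,100,135): 16+100 ≤ 135 → not valid
(275,308,650): 275+308 ≤ 650 → not valid
(211,365,632): 211+365 ≤ 632 → not valid
(27,389,398): 27+389 > 398 → valid
2 of the 6 triples form a triangle.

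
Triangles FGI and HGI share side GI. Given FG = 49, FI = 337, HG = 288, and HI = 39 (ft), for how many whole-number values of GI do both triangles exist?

38

From triangle FGI: 288 < GI < 386.
From triangle HGI: 249 < GI < 327.
Intersection: 288 < GI < 327, so integers 289 through 326: 38 values.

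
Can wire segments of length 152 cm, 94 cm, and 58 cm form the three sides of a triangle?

The two shorter sides sum to 152, exactly equal to the longest side 152.
That gives only a degenerate (flat) triangle — the inequality must be strict.

No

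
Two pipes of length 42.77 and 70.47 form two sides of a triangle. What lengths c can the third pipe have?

27.70 < c < 113.24

By the triangle inequality, c must be less than 42.77 + 70.47 = 113.24 and greater than |42.77 − 70.47| = 27.70.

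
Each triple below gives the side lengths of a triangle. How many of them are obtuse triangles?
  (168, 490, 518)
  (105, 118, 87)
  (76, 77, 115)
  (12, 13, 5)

1

(168,490,518): 168²+490² = 268324 = 518² → right
(105,118,87): 87²+105² = 18594 > 13924 = 118² → acute
(76,77,115): 76²+77² = 11705 < 13225 = 115² → obtuse
(12,13,5): 5²+12² = 169 = 13² → right
1 of the 4 is obtuse.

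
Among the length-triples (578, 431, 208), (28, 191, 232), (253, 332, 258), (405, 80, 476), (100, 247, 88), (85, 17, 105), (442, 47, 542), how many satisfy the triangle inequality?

(208,431,578): 208+431 > 578 → valid
(28,191,232): 28+191 ≤ 232 → not valid
(253,258,332): 253+258 > 332 → valid
(80,405,476): 80+405 > 476 → valid
(88,100,247): 88+100 ≤ 247 → not valid
(17,85,105): 17+85 ≤ 105 → not valid
(47,442,542): 47+442 ≤ 542 → not valid
3 of the 7 triples form a triangle.

3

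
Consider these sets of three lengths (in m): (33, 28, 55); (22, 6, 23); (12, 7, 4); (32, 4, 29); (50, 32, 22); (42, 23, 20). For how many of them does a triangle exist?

(28,33,55): 28+33 > 55 → valid
(6,22,23): 6+22 > 23 → valid
(4,7,12): 4+7 ≤ 12 → not valid
(4,29,32): 4+29 > 32 → valid
(22,32,50): 22+32 > 50 → valid
(20,23,42): 20+23 > 42 → valid
5 of the 6 triples form a triangle.

5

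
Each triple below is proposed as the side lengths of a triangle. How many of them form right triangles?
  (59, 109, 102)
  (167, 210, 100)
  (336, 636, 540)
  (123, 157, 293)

(59,109,102): 59²+102² = 13885 > 11881 = 109² → acute
(167,210,100): 100²+167² = 37889 < 44100 = 210² → obtuse
(336,636,540): 336²+540² = 404496 = 636² → right
(123,157,293): 123+157 ≤ 293, not a triangle
1 of the 4 is right.

1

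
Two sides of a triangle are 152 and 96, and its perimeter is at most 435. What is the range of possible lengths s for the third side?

Triangle inequality alone gives 56 < s < 248.
The perimeter condition gives s ≤ 435 − 152 − 96 = 187.
Intersecting the two: 56 < s ≤ 187.

56 < s ≤ 187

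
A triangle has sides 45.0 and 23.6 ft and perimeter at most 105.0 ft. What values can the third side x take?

Triangle inequality alone gives 21.4 < x < 68.6.
The perimeter condition gives x ≤ 105.0 − 45.0 − 23.6 = 36.4.
Intersecting the two: 21.4 < x ≤ 36.4.

21.4 < x ≤ 36.4 ft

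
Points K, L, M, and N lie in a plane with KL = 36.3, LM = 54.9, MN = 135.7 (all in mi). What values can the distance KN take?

The maximum is all hops collinear in one direction: 36.3 + 54.9 + 135.7 = 226.9.
The longest hop is 135.7; the others sum to 91.2. Folding the others back against it leaves at least 135.7 − 91.2 = 44.5.

44.5 ≤ KN ≤ 226.9 mi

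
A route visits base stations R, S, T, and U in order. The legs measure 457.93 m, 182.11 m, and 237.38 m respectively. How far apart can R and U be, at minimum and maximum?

The maximum is all hops collinear in one direction: 457.93 + 182.11 + 237.38 = 877.42.
The longest hop is 457.93; the others sum to 419.49. Folding the others back against it leaves at least 457.93 − 419.49 = 38.44.

38.44 ≤ RU ≤ 877.42 m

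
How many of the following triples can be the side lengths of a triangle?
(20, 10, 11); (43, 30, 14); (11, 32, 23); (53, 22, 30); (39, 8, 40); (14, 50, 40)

5

(10,11,20): 10+11 > 20 → valid
(14,30,43): 14+30 > 43 → valid
(11,23,32): 11+23 > 32 → valid
(22,30,53): 22+30 ≤ 53 → not valid
(8,39,40): 8+39 > 40 → valid
(14,40,50): 14+40 > 50 → valid
5 of the 6 triples form a triangle.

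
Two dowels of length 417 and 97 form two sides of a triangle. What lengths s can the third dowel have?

320 < s < 514

By the triangle inequality, s must be less than 417 + 97 = 514 and greater than |417 − 97| = 320.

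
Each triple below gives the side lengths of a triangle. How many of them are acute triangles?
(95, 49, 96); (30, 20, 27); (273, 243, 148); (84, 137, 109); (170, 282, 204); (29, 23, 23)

5

(95,49,96): 49²+95² = 11426 > 9216 = 96² → acute
(30,20,27): 20²+27² = 1129 > 900 = 30² → acute
(273,243,148): 148²+243² = 80953 > 74529 = 273² → acute
(84,137,109): 84²+109² = 18937 > 18769 = 137² → acute
(170,282,204): 170²+204² = 70516 < 79524 = 282² → obtuse
(29,23,23): 23²+23² = 1058 > 841 = 29² → acute
5 of the 6 are acute.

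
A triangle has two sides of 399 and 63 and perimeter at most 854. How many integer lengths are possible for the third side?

Triangle inequality: 336 < x < 462. Perimeter ≤ 854 gives x ≤ 854 − 399 − 63 = 392.
So 336 < x ≤ 392; integers 337 through 392: 56 values.

56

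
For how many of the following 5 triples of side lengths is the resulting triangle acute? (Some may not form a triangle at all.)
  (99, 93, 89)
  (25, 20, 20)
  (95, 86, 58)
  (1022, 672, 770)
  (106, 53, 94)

4

(99,93,89): 89²+93² = 16570 > 9801 = 99² → acute
(25,20,20): 20²+20² = 800 > 625 = 25² → acute
(95,86,58): 58²+86² = 10760 > 9025 = 95² → acute
(1022,672,770): 672²+770² = 1044484 = 1022² → right
(106,53,94): 53²+94² = 11645 > 11236 = 106² → acute
4 of the 5 are acute.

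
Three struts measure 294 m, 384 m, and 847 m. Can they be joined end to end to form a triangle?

The longest side is 847, but the other two sum to only 678.
678 < 847, so the triangle inequality fails.

No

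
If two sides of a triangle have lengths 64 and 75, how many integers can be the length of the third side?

127

The third side lies in the open interval (11, 139).
Integers from 12 to 138 inclusive: 138 − 12 + 1 = 127.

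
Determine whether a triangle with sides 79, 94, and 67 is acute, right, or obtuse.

acute

Compare the square of the longest side to the sum of squares of the other two: 67² + 79² = 10730 > 8836 = 94².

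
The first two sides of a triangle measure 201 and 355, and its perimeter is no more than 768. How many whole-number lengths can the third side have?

Triangle inequality: 154 < x < 556. Perimeter ≤ 768 gives x ≤ 768 − 201 − 355 = 212.
So 154 < x ≤ 212; integers 155 through 212: 58 values.

58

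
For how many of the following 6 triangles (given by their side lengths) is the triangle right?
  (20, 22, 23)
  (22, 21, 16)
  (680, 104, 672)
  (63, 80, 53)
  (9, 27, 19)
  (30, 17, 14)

(20,22,23): 20²+22² = 884 > 529 = 23² → acute
(22,21,16): 16²+21² = 697 > 484 = 22² → acute
(680,104,672): 104²+672² = 462400 = 680² → right
(63,80,53): 53²+63² = 6778 > 6400 = 80² → acute
(9,27,19): 9²+19² = 442 < 729 = 27² → obtuse
(30,17,14): 14²+17² = 485 < 900 = 30² → obtuse
1 of the 6 is right.

1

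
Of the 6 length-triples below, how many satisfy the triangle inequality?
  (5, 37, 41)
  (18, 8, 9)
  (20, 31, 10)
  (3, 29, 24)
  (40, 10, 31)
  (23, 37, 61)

(5,37,41): 5+37 > 41 → valid
(8,9,18): 8+9 ≤ 18 → not valid
(10,20,31): 10+20 ≤ 31 → not valid
(3,24,29): 3+24 ≤ 29 → not valid
(10,31,40): 10+31 > 40 → valid
(23,37,61): 23+37 ≤ 61 → not valid
2 of the 6 triples form a triangle.

2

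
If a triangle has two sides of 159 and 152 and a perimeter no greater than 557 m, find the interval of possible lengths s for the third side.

Triangle inequality alone gives 7 < s < 311.
The perimeter condition gives s ≤ 557 − 159 − 152 = 246.
Intersecting the two: 7 < s ≤ 246.

7 < s ≤ 246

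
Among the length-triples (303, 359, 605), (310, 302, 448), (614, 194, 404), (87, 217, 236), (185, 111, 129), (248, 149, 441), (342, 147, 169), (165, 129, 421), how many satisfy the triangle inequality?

(303,359,605): 303+359 > 605 → valid
(302,310,448): 302+310 > 448 → valid
(194,404,614): 194+404 ≤ 614 → not valid
(87,217,236): 87+217 > 236 → valid
(111,129,185): 111+129 > 185 → valid
(149,248,441): 149+248 ≤ 441 → not valid
(147,169,342): 147+169 ≤ 342 → not valid
(129,165,421): 129+165 ≤ 421 → not valid
4 of the 8 triples form a triangle.

4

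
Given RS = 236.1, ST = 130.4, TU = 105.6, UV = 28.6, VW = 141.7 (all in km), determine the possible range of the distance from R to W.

The maximum is all hops collinear in one direction: 236.1 + 130.4 + 105.6 + 28.6 + 141.7 = 642.4.
The longest hop is 236.1; the others sum to 406.3. Since 236.1 ≤ 406.3, the path can fold back on itself completely, so the minimum distance is 0.

0 ≤ RW ≤ 642.4 km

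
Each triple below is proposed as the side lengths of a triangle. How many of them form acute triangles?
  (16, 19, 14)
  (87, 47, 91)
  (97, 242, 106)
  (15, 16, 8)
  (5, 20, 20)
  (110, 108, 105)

5

(16,19,14): 14²+16² = 452 > 361 = 19² → acute
(87,47,91): 47²+87² = 9778 > 8281 = 91² → acute
(97,242,106): 97+106 ≤ 242, not a triangle
(15,16,8): 8²+15² = 289 > 256 = 16² → acute
(5,20,20): 5²+20² = 425 > 400 = 20² → acute
(110,108,105): 105²+108² = 22689 > 12100 = 110² → acute
5 of the 6 are acute.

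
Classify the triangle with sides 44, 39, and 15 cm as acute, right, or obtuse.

Compare the square of the longest side to the sum of squares of the other two: 15² + 39² = 1746 < 1936 = 44².

obtuse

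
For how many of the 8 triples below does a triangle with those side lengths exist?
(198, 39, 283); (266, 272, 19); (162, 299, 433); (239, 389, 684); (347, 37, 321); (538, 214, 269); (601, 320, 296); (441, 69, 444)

(39,198,283): 39+198 ≤ 283 → not valid
(19,266,272): 19+266 > 272 → valid
(162,299,433): 162+299 > 433 → valid
(239,389,684): 239+389 ≤ 684 → not valid
(37,321,347): 37+321 > 347 → valid
(214,269,538): 214+269 ≤ 538 → not valid
(296,320,601): 296+320 > 601 → valid
(69,441,444): 69+441 > 444 → valid
5 of the 8 triples form a triangle.

5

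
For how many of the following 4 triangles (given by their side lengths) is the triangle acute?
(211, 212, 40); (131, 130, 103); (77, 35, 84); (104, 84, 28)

(211,212,40): 40²+211² = 46121 > 44944 = 212² → acute
(131,130,103): 103²+130² = 27509 > 17161 = 131² → acute
(77,35,84): 35²+77² = 7154 > 7056 = 84² → acute
(104,84,28): 28²+84² = 7840 < 10816 = 104² → obtuse
3 of the 4 are acute.

3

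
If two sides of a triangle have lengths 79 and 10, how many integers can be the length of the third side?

19

The third side lies in the open interval (69, 89).
Integers from 70 to 88 inclusive: 88 − 70 + 1 = 19.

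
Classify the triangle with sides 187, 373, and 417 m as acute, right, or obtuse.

Compare the square of the longest side to the sum of squares of the other two: 187² + 373² = 174098 > 173889 = 417².

acute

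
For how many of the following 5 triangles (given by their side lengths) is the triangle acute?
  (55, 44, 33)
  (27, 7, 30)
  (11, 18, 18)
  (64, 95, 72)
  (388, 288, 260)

2

(55,44,33): 33²+44² = 3025 = 55² → right
(27,7,30): 7²+27² = 778 < 900 = 30² → obtuse
(11,18,18): 11²+18² = 445 > 324 = 18² → acute
(64,95,72): 64²+72² = 9280 > 9025 = 95² → acute
(388,288,260): 260²+288² = 150544 = 388² → right
2 of the 5 are acute.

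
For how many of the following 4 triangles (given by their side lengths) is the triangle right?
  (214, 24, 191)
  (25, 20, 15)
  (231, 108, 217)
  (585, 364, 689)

2

(214,24,191): 24²+191² = 37057 < 45796 = 214² → obtuse
(25,20,15): 15²+20² = 625 = 25² → right
(231,108,217): 108²+217² = 58753 > 53361 = 231² → acute
(585,364,689): 364²+585² = 474721 = 689² → right
2 of the 4 are right.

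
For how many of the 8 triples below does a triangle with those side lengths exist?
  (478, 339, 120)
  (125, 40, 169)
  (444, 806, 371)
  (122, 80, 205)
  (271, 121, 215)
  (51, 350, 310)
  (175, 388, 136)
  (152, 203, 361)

3

(120,339,478): 120+339 ≤ 478 → not valid
(40,125,169): 40+125 ≤ 169 → not valid
(371,444,806): 371+444 > 806 → valid
(80,122,205): 80+122 ≤ 205 → not valid
(121,215,271): 121+215 > 271 → valid
(51,310,350): 51+310 > 350 → valid
(136,175,388): 136+175 ≤ 388 → not valid
(152,203,361): 152+203 ≤ 361 → not valid
3 of the 8 triples form a triangle.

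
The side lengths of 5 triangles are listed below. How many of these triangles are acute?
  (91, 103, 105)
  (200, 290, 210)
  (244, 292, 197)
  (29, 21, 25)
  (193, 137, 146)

4

(91,103,105): 91²+103² = 18890 > 11025 = 105² → acute
(200,290,210): 200²+210² = 84100 = 290² → right
(244,292,197): 197²+244² = 98345 > 85264 = 292² → acute
(29,21,25): 21²+25² = 1066 > 841 = 29² → acute
(193,137,146): 137²+146² = 40085 > 37249 = 193² → acute
4 of the 5 are acute.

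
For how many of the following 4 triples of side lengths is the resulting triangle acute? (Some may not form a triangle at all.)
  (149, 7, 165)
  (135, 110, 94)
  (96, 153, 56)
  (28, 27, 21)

(149,7,165): 7+149 ≤ 165, not a triangle
(135,110,94): 94²+110² = 20936 > 18225 = 135² → acute
(96,153,56): 56+96 ≤ 153, not a triangle
(28,27,21): 21²+27² = 1170 > 784 = 28² → acute
2 of the 4 are acute.

2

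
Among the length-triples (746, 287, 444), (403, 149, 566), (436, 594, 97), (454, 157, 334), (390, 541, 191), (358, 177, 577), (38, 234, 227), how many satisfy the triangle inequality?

(287,444,746): 287+444 ≤ 746 → not valid
(149,403,566): 149+403 ≤ 566 → not valid
(97,436,594): 97+436 ≤ 594 → not valid
(157,334,454): 157+334 > 454 → valid
(191,390,541): 191+390 > 541 → valid
(177,358,577): 177+358 ≤ 577 → not valid
(38,227,234): 38+227 > 234 → valid
3 of the 7 triples form a triangle.

3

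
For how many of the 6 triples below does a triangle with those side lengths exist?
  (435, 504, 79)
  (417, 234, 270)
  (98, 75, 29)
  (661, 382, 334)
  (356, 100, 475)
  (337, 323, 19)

5

(79,435,504): 79+435 > 504 → valid
(234,270,417): 234+270 > 417 → valid
(29,75,98): 29+75 > 98 → valid
(334,382,661): 334+382 > 661 → valid
(100,356,475): 100+356 ≤ 475 → not valid
(19,323,337): 19+323 > 337 → valid
5 of the 6 triples form a triangle.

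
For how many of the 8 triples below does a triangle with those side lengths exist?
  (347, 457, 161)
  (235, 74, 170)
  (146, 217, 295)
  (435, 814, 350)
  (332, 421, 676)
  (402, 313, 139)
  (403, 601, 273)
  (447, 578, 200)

7

(161,347,457): 161+347 > 457 → valid
(74,170,235): 74+170 > 235 → valid
(146,217,295): 146+217 > 295 → valid
(350,435,814): 350+435 ≤ 814 → not valid
(332,421,676): 332+421 > 676 → valid
(139,313,402): 139+313 > 402 → valid
(273,403,601): 273+403 > 601 → valid
(200,447,578): 200+447 > 578 → valid
7 of the 8 triples form a triangle.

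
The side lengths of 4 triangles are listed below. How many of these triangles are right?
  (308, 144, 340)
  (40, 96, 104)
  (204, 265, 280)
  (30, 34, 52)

(308,144,340): 144²+308² = 115600 = 340² → right
(40,96,104): 40²+96² = 10816 = 104² → right
(204,265,280): 204²+265² = 111841 > 78400 = 280² → acute
(30,34,52): 30²+34² = 2056 < 2704 = 52² → obtuse
2 of the 4 are right.

2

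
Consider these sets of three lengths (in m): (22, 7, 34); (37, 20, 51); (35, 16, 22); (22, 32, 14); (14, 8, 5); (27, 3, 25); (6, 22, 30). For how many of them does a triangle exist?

(7,22,34): 7+22 ≤ 34 → not valid
(20,37,51): 20+37 > 51 → valid
(16,22,35): 16+22 > 35 → valid
(14,22,32): 14+22 > 32 → valid
(5,8,14): 5+8 ≤ 14 → not valid
(3,25,27): 3+25 > 27 → valid
(6,22,30): 6+22 ≤ 30 → not valid
4 of the 7 triples form a triangle.

4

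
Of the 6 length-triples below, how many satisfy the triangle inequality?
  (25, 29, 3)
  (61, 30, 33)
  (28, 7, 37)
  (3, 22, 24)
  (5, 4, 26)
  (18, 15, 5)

(3,25,29): 3+25 ≤ 29 → not valid
(30,33,61): 30+33 > 61 → valid
(7,28,37): 7+28 ≤ 37 → not valid
(3,22,24): 3+22 > 24 → valid
(4,5,26): 4+5 ≤ 26 → not valid
(5,15,18): 5+15 > 18 → valid
3 of the 6 triples form a triangle.

3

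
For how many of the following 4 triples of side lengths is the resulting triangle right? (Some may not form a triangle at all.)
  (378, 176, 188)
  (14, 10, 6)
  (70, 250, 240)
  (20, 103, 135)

1

(378,176,188): 176+188 ≤ 378, not a triangle
(14,10,6): 6²+10² = 136 < 196 = 14² → obtuse
(70,250,240): 70²+240² = 62500 = 250² → right
(20,103,135): 20+103 ≤ 135, not a triangle
1 of the 4 is right.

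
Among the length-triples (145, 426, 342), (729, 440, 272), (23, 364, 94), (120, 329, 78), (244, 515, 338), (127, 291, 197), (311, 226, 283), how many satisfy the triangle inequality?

4

(145,342,426): 145+342 > 426 → valid
(272,440,729): 272+440 ≤ 729 → not valid
(23,94,364): 23+94 ≤ 364 → not valid
(78,120,329): 78+120 ≤ 329 → not valid
(244,338,515): 244+338 > 515 → valid
(127,197,291): 127+197 > 291 → valid
(226,283,311): 226+283 > 311 → valid
4 of the 7 triples form a triangle.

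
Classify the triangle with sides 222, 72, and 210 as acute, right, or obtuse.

right

Compare the square of the longest side to the sum of squares of the other two: 72² + 210² = 49284 = 222².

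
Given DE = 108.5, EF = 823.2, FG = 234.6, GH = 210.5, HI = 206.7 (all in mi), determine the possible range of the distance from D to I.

The maximum is all hops collinear in one direction: 108.5 + 823.2 + 234.6 + 210.5 + 206.7 = 1583.5.
The longest hop is 823.2; the others sum to 760.3. Folding the others back against it leaves at least 823.2 − 760.3 = 62.9.

62.9 ≤ DI ≤ 1583.5 mi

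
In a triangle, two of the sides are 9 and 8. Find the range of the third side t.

By the triangle inequality, t must be less than 9 + 8 = 17 and greater than |9 − 8| = 1.

1 < t < 17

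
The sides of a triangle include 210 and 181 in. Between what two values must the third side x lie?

29 < x < 391 (in)

By the triangle inequality, x must be less than 210 + 181 = 391 and greater than |210 − 181| = 29.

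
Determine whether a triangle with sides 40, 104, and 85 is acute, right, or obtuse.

obtuse

Compare the square of the longest side to the sum of squares of the other two: 40² + 85² = 8825 < 10816 = 104².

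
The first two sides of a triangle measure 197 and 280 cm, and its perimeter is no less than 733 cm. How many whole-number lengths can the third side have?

221

Triangle inequality: 83 < x < 477. Perimeter ≥ 733 gives x ≥ 733 − 197 − 280 = 256.
So 256 ≤ x < 477; integers 256 through 476: 221 values.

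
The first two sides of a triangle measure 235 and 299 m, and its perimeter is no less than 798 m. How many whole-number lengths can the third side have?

270

Triangle inequality: 64 < x < 534. Perimeter ≥ 798 gives x ≥ 798 − 235 − 299 = 264.
So 264 ≤ x < 534; integers 264 through 533: 270 values.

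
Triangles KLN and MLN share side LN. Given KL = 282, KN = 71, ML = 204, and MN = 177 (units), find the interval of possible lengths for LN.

211 < LN < 353

From triangle KLN: |282 − 71| < LN < 282 + 71, i.e. 211 < LN < 353.
From triangle MLN: 27 < LN < 381.
Both must hold, so LN lies in the intersection.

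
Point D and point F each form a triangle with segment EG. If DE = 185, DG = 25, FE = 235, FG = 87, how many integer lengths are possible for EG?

49

From triangle DEG: 160 < EG < 210.
From triangle FEG: 148 < EG < 322.
Intersection: 160 < EG < 210, so integers 161 through 209: 49 values.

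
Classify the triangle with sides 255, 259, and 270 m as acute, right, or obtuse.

Compare the square of the longest side to the sum of squares of the other two: 255² + 259² = 132106 > 72900 = 270².

acute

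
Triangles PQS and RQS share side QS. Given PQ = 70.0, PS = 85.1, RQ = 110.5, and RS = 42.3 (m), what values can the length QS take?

From triangle PQS: |70.0 − 85.1| < QS < 70.0 + 85.1, i.e. 15.1 < QS < 155.1.
From triangle RQS: 68.2 < QS < 152.8.
Both must hold, so QS lies in the intersection.

68.2 < QS < 152.8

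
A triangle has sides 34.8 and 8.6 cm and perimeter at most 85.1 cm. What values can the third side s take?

26.2 < s ≤ 41.7 cm

Triangle inequality alone gives 26.2 < s < 43.4.
The perimeter condition gives s ≤ 85.1 − 34.8 − 8.6 = 41.7.
Intersecting the two: 26.2 < s ≤ 41.7.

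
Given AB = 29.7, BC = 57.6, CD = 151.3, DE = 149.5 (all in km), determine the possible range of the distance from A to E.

0 ≤ AE ≤ 388.1 km

The maximum is all hops collinear in one direction: 29.7 + 57.6 + 151.3 + 149.5 = 388.1.
The longest hop is 151.3; the others sum to 236.8. Since 151.3 ≤ 236.8, the path can fold back on itself completely, so the minimum distance is 0.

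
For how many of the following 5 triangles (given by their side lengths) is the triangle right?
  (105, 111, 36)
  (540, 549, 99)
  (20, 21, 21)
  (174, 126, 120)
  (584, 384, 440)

4

(105,111,36): 36²+105² = 12321 = 111² → right
(540,549,99): 99²+540² = 301401 = 549² → right
(20,21,21): 20²+21² = 841 > 441 = 21² → acute
(174,126,120): 120²+126² = 30276 = 174² → right
(584,384,440): 384²+440² = 341056 = 584² → right
4 of the 5 are right.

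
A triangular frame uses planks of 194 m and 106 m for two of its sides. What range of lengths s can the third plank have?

88 < s < 300

By the triangle inequality, s must be less than 194 + 106 = 300 and greater than |194 − 106| = 88.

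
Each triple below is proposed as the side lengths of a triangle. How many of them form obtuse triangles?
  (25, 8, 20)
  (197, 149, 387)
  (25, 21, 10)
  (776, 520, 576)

2

(25,8,20): 8²+20² = 464 < 625 = 25² → obtuse
(197,149,387): 149+197 ≤ 387, not a triangle
(25,21,10): 10²+21² = 541 < 625 = 25² → obtuse
(776,520,576): 520²+576² = 602176 = 776² → right
2 of the 4 are obtuse.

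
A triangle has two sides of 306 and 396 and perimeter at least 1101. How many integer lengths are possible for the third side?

Triangle inequality: 90 < x < 702. Perimeter ≥ 1101 gives x ≥ 1101 − 306 − 396 = 399.
So 399 ≤ x < 702; integers 399 through 701: 303 values.

303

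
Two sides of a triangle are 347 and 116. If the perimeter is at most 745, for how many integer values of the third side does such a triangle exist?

51

Triangle inequality: 231 < x < 463. Perimeter ≤ 745 gives x ≤ 745 − 347 − 116 = 282.
So 231 < x ≤ 282; integers 232 through 282: 51 values.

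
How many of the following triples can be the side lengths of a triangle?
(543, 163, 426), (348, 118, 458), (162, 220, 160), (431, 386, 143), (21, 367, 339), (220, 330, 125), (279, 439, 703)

(163,426,543): 163+426 > 543 → valid
(118,348,458): 118+348 > 458 → valid
(160,162,220): 160+162 > 220 → valid
(143,386,431): 143+386 > 431 → valid
(21,339,367): 21+339 ≤ 367 → not valid
(125,220,330): 125+220 > 330 → valid
(279,439,703): 279+439 > 703 → valid
6 of the 7 triples form a triangle.

6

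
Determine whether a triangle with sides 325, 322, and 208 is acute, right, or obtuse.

acute

Compare the square of the longest side to the sum of squares of the other two: 208² + 322² = 146948 > 105625 = 325².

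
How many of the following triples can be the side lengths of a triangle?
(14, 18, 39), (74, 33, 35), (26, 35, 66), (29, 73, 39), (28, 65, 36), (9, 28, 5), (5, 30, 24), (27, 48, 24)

1

(14,18,39): 14+18 ≤ 39 → not valid
(33,35,74): 33+35 ≤ 74 → not valid
(26,35,66): 26+35 ≤ 66 → not valid
(29,39,73): 29+39 ≤ 73 → not valid
(28,36,65): 28+36 ≤ 65 → not valid
(5,9,28): 5+9 ≤ 28 → not valid
(5,24,30): 5+24 ≤ 30 → not valid
(24,27,48): 24+27 > 48 → valid
1 of the 8 triples forms a triangle.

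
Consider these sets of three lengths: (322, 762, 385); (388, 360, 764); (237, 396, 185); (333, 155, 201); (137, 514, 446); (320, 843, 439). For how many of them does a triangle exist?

(322,385,762): 322+385 ≤ 762 → not valid
(360,388,764): 360+388 ≤ 764 → not valid
(185,237,396): 185+237 > 396 → valid
(155,201,333): 155+201 > 333 → valid
(137,446,514): 137+446 > 514 → valid
(320,439,843): 320+439 ≤ 843 → not valid
3 of the 6 triples form a triangle.

3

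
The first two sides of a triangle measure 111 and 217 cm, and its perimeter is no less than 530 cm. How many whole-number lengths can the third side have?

Triangle inequality: 106 < x < 328. Perimeter ≥ 530 gives x ≥ 530 − 111 − 217 = 202.
So 202 ≤ x < 328; integers 202 through 327: 126 values.

126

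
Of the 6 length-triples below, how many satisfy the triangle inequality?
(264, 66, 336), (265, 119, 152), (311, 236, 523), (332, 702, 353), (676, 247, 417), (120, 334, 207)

(66,264,336): 66+264 ≤ 336 → not valid
(119,152,265): 119+152 > 265 → valid
(236,311,523): 236+311 > 523 → valid
(332,353,702): 332+353 ≤ 702 → not valid
(247,417,676): 247+417 ≤ 676 → not valid
(120,207,334): 120+207 ≤ 334 → not valid
2 of the 6 triples form a triangle.

2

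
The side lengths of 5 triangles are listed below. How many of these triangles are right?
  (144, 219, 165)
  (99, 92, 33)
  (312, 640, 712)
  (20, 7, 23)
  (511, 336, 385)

(144,219,165): 144²+165² = 47961 = 219² → right
(99,92,33): 33²+92² = 9553 < 9801 = 99² → obtuse
(312,640,712): 312²+640² = 506944 = 712² → right
(20,7,23): 7²+20² = 449 < 529 = 23² → obtuse
(511,336,385): 336²+385² = 261121 = 511² → right
3 of the 5 are right.

3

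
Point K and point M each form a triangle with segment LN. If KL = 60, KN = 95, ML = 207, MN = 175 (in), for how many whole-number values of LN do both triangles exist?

119

From triangle KLN: 35 < LN < 155.
From triangle MLN: 32 < LN < 382.
Intersection: 35 < LN < 155, so integers 36 through 154: 119 values.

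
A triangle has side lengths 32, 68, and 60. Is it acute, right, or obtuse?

Compare the square of the longest side to the sum of squares of the other two: 32² + 60² = 4624 = 68².

right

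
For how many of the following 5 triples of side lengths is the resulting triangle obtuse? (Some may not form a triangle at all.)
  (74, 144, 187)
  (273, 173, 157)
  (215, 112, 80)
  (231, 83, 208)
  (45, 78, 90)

3

(74,144,187): 74²+144² = 26212 < 34969 = 187² → obtuse
(273,173,157): 157²+173² = 54578 < 74529 = 273² → obtuse
(215,112,80): 80+112 ≤ 215, not a triangle
(231,83,208): 83²+208² = 50153 < 53361 = 231² → obtuse
(45,78,90): 45²+78² = 8109 > 8100 = 90² → acute
3 of the 5 are obtuse.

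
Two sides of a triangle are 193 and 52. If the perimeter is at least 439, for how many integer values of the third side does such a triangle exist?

Triangle inequality: 141 < x < 245. Perimeter ≥ 439 gives x ≥ 439 − 193 − 52 = 194.
So 194 ≤ x < 245; integers 194 through 244: 51 values.

51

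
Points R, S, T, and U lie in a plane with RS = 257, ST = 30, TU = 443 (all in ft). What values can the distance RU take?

156 ≤ RU ≤ 730 ft

The maximum is all hops collinear in one direction: 257 + 30 + 443 = 730.
The longest hop is 443; the others sum to 287. Folding the others back against it leaves at least 443 − 287 = 156.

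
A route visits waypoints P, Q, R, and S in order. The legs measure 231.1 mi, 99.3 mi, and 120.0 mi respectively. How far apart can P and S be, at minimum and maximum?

11.8 ≤ PS ≤ 450.4 mi

The maximum is all hops collinear in one direction: 231.1 + 99.3 + 120.0 = 450.4.
The longest hop is 231.1; the others sum to 219.3. Folding the others back against it leaves at least 231.1 − 219.3 = 11.8.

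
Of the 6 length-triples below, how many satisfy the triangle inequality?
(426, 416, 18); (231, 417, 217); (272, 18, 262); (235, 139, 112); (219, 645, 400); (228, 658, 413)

(18,416,426): 18+416 > 426 → valid
(217,231,417): 217+231 > 417 → valid
(18,262,272): 18+262 > 272 → valid
(112,139,235): 112+139 > 235 → valid
(219,400,645): 219+400 ≤ 645 → not valid
(228,413,658): 228+413 ≤ 658 → not valid
4 of the 6 triples form a triangle.

4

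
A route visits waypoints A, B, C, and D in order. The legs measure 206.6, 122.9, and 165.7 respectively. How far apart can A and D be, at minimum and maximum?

0 ≤ AD ≤ 495.2

The maximum is all hops collinear in one direction: 206.6 + 122.9 + 165.7 = 495.2.
The longest hop is 206.6; the others sum to 288.6. Since 206.6 ≤ 288.6, the path can fold back on itself completely, so the minimum distance is 0.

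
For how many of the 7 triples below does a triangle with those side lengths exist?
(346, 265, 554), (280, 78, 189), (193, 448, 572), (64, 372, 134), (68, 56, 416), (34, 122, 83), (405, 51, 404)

(265,346,554): 265+346 > 554 → valid
(78,189,280): 78+189 ≤ 280 → not valid
(193,448,572): 193+448 > 572 → valid
(64,134,372): 64+134 ≤ 372 → not valid
(56,68,416): 56+68 ≤ 416 → not valid
(34,83,122): 34+83 ≤ 122 → not valid
(51,404,405): 51+404 > 405 → valid
3 of the 7 triples form a triangle.

3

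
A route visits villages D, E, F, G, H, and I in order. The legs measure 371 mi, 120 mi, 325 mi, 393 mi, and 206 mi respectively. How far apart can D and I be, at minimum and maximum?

0 ≤ DI ≤ 1415 mi

The maximum is all hops collinear in one direction: 371 + 120 + 325 + 393 + 206 = 1415.
The longest hop is 393; the others sum to 1022. Since 393 ≤ 1022, the path can fold back on itself completely, so the minimum distance is 0.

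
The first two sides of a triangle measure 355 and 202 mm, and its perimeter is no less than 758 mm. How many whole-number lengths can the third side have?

Triangle inequality: 153 < x < 557. Perimeter ≥ 758 gives x ≥ 758 − 355 − 202 = 201.
So 201 ≤ x < 557; integers 201 through 556: 356 values.

356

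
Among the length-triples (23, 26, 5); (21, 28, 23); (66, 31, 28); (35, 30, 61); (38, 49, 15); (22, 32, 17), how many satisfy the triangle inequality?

5

(5,23,26): 5+23 > 26 → valid
(21,23,28): 21+23 > 28 → valid
(28,31,66): 28+31 ≤ 66 → not valid
(30,35,61): 30+35 > 61 → valid
(15,38,49): 15+38 > 49 → valid
(17,22,32): 17+22 > 32 → valid
5 of the 6 triples form a triangle.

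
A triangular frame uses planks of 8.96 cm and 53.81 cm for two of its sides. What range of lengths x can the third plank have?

By the triangle inequality, x must be less than 8.96 + 53.81 = 62.77 and greater than |8.96 − 53.81| = 44.85.

44.85 < x < 62.77 (cm)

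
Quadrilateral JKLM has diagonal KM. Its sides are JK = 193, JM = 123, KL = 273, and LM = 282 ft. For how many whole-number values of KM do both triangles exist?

245

From triangle JKM: 70 < KM < 316.
From triangle LKM: 9 < KM < 555.
Intersection: 70 < KM < 316, so integers 71 through 315: 245 values.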